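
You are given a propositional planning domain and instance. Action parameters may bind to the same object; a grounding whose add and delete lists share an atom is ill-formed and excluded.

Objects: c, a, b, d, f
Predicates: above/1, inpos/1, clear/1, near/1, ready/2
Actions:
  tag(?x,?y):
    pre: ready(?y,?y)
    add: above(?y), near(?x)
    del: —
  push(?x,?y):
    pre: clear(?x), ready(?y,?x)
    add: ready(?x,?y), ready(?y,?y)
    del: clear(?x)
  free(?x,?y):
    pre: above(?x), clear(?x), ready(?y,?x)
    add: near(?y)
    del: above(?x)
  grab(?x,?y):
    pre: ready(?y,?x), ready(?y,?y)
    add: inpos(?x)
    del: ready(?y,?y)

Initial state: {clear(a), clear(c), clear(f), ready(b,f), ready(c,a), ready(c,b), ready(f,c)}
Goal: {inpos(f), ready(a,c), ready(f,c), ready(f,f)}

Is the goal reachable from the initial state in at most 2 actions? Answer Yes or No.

No

1. push(c,f)  →  {clear(a), clear(f), ready(b,f), ready(c,a), ready(c,b), ready(c,f), ready(f,c), ready(f,f)}
2. push(a,c)  →  {clear(f), ready(a,c), ready(b,f), ready(c,a), ready(c,b), ready(c,c), ready(c,f), ready(f,c), ready(f,f)}
3. grab(f,c)  →  {clear(f), inpos(f), ready(a,c), ready(b,f), ready(c,a), ready(c,b), ready(c,f), ready(f,c), ready(f,f)}
optimal plan length = 3; 3 > 2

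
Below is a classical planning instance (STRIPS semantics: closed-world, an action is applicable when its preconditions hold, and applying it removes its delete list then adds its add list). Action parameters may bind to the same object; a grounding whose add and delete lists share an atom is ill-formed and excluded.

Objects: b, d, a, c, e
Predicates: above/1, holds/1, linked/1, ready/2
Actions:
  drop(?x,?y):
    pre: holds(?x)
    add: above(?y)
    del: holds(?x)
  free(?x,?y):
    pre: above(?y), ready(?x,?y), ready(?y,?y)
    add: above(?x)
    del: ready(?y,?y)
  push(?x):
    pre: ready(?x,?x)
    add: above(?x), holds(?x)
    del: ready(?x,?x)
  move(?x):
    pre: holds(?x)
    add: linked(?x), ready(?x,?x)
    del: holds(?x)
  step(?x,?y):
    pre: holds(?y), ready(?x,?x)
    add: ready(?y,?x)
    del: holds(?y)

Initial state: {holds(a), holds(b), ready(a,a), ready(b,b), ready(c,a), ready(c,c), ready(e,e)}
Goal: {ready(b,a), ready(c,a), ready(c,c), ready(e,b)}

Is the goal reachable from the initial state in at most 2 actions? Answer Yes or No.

No

1. push(e)  →  {above(e), holds(a), holds(b), holds(e), ready(a,a), ready(b,b), ready(c,a), ready(c,c)}
2. step(b,e)  →  {above(e), holds(a), holds(b), ready(a,a), ready(b,b), ready(c,a), ready(c,c), ready(e,b)}
3. step(a,b)  →  {above(e), holds(a), ready(a,a), ready(b,a), ready(b,b), ready(c,a), ready(c,c), ready(e,b)}
optimal plan length = 3; 3 > 2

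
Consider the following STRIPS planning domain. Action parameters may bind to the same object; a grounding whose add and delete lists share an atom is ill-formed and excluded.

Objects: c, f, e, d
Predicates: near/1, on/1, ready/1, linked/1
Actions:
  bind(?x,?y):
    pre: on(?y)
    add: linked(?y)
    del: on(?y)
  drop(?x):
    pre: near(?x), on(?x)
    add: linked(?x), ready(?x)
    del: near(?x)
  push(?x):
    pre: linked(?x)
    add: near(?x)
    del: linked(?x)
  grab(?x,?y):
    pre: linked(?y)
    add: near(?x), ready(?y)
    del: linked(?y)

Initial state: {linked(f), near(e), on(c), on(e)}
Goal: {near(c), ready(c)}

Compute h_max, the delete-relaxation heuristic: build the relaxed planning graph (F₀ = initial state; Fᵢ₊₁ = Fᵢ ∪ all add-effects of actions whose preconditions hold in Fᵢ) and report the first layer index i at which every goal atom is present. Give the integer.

2

F0 = init (4 atoms)
F1 = F0 ∪ {linked(c), linked(e), near(c), near(d), near(f), ready(e), ready(f)}  (11 atoms)
F2 = F1 ∪ {ready(c)}  (12 atoms)
goal ⊆ F2  ⇒  h_max = 2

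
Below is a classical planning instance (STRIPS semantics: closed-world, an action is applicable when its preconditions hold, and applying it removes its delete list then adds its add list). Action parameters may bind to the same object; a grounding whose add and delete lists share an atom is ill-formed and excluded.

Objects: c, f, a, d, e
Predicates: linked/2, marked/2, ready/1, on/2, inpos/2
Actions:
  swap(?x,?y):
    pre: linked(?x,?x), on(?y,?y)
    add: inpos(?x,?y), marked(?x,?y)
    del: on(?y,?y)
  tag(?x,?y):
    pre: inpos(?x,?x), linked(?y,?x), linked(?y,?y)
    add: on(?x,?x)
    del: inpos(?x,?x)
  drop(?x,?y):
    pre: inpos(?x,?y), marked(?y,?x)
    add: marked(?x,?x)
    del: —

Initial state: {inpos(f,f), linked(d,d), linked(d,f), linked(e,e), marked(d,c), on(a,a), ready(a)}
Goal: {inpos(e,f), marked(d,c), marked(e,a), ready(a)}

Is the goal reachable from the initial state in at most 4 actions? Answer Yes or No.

1. swap(e,a)  →  {inpos(e,a), inpos(f,f), linked(d,d), linked(d,f), linked(e,e), marked(d,c), marked(e,a), ready(a)}
2. tag(f,d)  →  {inpos(e,a), linked(d,d), linked(d,f), linked(e,e), marked(d,c), marked(e,a), on(f,f), ready(a)}
3. swap(e,f)  →  {inpos(e,a), inpos(e,f), linked(d,d), linked(d,f), linked(e,e), marked(d,c), marked(e,a), marked(e,f), ready(a)}
optimal plan length = 3; 3 ≤ 4

Yes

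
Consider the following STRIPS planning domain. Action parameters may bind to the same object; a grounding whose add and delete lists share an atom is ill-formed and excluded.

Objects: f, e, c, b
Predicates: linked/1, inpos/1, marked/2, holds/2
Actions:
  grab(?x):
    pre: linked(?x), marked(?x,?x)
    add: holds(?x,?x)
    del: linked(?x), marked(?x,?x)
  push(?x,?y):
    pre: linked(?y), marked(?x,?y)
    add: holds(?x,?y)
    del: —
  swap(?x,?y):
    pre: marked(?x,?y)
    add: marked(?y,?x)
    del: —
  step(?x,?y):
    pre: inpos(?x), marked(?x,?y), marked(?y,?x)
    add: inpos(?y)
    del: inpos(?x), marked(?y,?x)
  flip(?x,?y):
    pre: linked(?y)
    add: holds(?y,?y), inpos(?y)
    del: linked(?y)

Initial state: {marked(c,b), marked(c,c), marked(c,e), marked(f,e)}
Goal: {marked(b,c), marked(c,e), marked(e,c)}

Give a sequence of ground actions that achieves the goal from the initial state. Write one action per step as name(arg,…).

1. swap(c,e)  →  {marked(c,b), marked(c,c), marked(c,e), marked(e,c), marked(f,e)}
2. swap(c,b)  →  {marked(b,c), marked(c,b), marked(c,c), marked(c,e), marked(e,c), marked(f,e)}

swap(c,e); swap(c,b)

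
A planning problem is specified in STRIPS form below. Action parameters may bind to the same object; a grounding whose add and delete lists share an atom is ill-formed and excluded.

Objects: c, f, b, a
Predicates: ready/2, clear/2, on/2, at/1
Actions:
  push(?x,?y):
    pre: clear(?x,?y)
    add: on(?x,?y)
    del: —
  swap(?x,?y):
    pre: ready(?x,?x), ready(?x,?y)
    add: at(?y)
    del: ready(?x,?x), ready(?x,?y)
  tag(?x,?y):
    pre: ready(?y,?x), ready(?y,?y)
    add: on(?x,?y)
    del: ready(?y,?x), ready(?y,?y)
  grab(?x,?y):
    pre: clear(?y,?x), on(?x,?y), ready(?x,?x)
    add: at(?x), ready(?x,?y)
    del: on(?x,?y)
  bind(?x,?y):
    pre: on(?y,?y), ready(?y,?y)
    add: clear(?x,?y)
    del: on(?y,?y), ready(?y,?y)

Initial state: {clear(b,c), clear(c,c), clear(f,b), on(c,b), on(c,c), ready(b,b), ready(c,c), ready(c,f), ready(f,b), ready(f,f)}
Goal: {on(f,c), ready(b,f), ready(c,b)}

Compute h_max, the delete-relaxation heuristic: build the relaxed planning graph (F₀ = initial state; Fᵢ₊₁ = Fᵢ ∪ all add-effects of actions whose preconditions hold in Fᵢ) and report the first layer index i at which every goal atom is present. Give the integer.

2

F0 = init (10 atoms)
F1 = F0 ∪ {at(b), at(c), at(f), clear(a,c), clear(f,c), on(b,b), on(b,c), on(b,f), on(f,b), on(f,c), on(f,f), ready(c,b)}  (22 atoms)
F2 = F1 ∪ {clear(a,b), clear(a,f), clear(b,b), clear(b,f), clear(c,b), clear(c,f), clear(f,f), on(a,c), ready(b,f)}  (31 atoms)
goal ⊆ F2  ⇒  h_max = 2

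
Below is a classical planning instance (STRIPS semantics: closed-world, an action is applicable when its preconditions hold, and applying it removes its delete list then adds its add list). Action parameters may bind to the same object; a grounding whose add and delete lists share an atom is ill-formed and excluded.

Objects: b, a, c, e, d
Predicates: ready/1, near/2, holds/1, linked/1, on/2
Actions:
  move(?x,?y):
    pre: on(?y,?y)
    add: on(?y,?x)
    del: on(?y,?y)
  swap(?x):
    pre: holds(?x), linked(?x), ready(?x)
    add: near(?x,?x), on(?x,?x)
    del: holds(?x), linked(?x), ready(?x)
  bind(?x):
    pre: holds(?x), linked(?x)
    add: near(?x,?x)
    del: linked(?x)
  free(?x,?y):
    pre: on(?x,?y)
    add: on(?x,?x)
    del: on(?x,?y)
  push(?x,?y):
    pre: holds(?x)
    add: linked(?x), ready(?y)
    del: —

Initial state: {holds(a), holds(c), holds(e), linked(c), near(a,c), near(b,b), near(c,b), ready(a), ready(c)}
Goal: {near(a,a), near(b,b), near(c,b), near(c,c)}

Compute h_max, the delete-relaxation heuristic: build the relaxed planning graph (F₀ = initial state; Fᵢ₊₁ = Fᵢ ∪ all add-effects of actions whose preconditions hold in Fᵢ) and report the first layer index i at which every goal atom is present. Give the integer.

2

F0 = init (9 atoms)
F1 = F0 ∪ {linked(a), linked(e), near(c,c), on(c,c), ready(b), ready(d), ready(e)}  (16 atoms)
F2 = F1 ∪ {near(a,a), near(e,e), on(a,a), on(c,a), on(c,b), on(c,d), on(c,e), on(e,e)}  (24 atoms)
goal ⊆ F2  ⇒  h_max = 2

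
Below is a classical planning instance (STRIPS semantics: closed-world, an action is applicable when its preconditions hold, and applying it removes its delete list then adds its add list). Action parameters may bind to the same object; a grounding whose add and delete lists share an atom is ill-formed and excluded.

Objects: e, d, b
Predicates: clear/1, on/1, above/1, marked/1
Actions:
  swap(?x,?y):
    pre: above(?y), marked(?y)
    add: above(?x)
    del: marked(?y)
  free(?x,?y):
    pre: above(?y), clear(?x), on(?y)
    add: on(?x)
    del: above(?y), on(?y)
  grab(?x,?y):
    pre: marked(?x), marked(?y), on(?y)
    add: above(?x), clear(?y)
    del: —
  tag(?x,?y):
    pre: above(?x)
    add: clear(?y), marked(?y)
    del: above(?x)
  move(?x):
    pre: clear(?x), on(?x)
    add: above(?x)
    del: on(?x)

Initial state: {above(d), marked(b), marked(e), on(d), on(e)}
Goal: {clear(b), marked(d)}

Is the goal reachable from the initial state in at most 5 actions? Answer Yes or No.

1. grab(e,e)  →  {above(d), above(e), clear(e), marked(b), marked(e), on(d), on(e)}
2. tag(e,d)  →  {above(d), clear(d), clear(e), marked(b), marked(d), marked(e), on(d), on(e)}
3. tag(d,b)  →  {clear(b), clear(d), clear(e), marked(b), marked(d), marked(e), on(d), on(e)}
optimal plan length = 3; 3 ≤ 5

Yes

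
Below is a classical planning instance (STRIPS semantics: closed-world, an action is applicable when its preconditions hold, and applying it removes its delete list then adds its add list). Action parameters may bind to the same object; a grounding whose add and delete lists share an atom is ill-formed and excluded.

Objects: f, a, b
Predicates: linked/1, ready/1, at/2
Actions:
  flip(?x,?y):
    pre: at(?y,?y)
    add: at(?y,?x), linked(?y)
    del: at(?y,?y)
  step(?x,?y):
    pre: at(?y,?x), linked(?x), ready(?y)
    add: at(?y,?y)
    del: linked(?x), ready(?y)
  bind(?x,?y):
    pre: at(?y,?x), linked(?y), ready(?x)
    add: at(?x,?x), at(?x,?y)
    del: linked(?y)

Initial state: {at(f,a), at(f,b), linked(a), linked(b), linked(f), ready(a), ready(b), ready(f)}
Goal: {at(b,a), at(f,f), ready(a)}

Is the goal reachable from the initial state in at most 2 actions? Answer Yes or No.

No

1. step(a,f)  →  {at(f,a), at(f,b), at(f,f), linked(b), linked(f), ready(a), ready(b)}
2. bind(b,f)  →  {at(b,b), at(b,f), at(f,a), at(f,b), at(f,f), linked(b), ready(a), ready(b)}
3. flip(a,b)  →  {at(b,a), at(b,f), at(f,a), at(f,b), at(f,f), linked(b), ready(a), ready(b)}
optimal plan length = 3; 3 > 2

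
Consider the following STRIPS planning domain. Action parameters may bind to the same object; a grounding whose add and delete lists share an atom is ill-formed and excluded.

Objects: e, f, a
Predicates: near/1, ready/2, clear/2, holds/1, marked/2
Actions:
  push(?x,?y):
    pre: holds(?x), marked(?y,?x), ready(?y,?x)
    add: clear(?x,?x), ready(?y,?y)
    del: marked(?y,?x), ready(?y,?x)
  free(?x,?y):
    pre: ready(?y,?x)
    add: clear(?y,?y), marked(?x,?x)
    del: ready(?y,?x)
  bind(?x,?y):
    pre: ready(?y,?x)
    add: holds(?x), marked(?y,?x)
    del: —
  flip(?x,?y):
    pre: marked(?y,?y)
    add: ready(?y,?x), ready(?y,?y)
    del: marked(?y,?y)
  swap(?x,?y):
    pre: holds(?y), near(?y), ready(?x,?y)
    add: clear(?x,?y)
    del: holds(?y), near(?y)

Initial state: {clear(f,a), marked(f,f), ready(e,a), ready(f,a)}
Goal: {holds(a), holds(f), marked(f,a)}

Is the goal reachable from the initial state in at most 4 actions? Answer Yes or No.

Yes

1. bind(a,f)  →  {clear(f,a), holds(a), marked(f,a), marked(f,f), ready(e,a), ready(f,a)}
2. flip(e,f)  →  {clear(f,a), holds(a), marked(f,a), ready(e,a), ready(f,a), ready(f,e), ready(f,f)}
3. bind(f,f)  →  {clear(f,a), holds(a), holds(f), marked(f,a), marked(f,f), ready(e,a), ready(f,a), ready(f,e), ready(f,f)}
optimal plan length = 3; 3 ≤ 4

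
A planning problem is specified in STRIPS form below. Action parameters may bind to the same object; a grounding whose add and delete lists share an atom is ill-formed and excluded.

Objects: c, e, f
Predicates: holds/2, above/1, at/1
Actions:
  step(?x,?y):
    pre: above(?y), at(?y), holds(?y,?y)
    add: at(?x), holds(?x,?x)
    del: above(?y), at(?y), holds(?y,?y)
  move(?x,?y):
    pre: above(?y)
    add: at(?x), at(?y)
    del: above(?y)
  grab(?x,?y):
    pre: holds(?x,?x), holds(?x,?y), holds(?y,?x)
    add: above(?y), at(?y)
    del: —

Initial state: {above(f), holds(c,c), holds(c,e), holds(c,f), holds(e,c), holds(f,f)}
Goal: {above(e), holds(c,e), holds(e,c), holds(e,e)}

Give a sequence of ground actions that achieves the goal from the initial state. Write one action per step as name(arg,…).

1. grab(c,c)  →  {above(c), above(f), at(c), holds(c,c), holds(c,e), holds(c,f), holds(e,c), holds(f,f)}
2. step(e,c)  →  {above(f), at(e), holds(c,e), holds(c,f), holds(e,c), holds(e,e), holds(f,f)}
3. grab(e,e)  →  {above(e), above(f), at(e), holds(c,e), holds(c,f), holds(e,c), holds(e,e), holds(f,f)}

grab(c,c); step(e,c); grab(e,e)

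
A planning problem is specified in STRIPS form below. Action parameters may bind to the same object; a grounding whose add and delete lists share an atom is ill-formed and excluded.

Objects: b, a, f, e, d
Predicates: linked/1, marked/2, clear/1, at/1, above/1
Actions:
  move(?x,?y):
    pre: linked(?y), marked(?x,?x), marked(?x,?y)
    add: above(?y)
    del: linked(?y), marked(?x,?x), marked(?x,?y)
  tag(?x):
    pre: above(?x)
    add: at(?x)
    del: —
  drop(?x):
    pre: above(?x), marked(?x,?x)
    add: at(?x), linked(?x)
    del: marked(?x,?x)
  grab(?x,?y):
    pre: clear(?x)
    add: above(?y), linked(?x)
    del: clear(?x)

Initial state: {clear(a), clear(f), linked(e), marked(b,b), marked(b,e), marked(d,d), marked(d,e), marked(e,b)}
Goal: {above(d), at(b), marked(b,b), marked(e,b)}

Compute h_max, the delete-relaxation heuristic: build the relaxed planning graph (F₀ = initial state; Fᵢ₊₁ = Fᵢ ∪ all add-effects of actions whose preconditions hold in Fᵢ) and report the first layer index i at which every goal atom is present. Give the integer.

F0 = init (8 atoms)
F1 = F0 ∪ {above(a), above(b), above(d), above(e), above(f), linked(a), linked(f)}  (15 atoms)
F2 = F1 ∪ {at(a), at(b), at(d), at(e), at(f), linked(b), linked(d)}  (22 atoms)
goal ⊆ F2  ⇒  h_max = 2

2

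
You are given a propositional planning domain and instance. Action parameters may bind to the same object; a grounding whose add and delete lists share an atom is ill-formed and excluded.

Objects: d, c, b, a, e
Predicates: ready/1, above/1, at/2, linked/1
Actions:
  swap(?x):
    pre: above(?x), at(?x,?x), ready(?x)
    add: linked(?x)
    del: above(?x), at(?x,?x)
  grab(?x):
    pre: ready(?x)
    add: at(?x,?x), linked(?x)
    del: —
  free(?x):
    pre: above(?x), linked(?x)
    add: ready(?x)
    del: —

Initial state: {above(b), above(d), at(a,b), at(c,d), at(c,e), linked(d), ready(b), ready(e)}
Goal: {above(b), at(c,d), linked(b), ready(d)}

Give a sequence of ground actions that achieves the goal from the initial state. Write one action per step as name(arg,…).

1. grab(b)  →  {above(b), above(d), at(a,b), at(b,b), at(c,d), at(c,e), linked(b), linked(d), ready(b), ready(e)}
2. free(d)  →  {above(b), above(d), at(a,b), at(b,b), at(c,d), at(c,e), linked(b), linked(d), ready(b), ready(d), ready(e)}

grab(b); free(d)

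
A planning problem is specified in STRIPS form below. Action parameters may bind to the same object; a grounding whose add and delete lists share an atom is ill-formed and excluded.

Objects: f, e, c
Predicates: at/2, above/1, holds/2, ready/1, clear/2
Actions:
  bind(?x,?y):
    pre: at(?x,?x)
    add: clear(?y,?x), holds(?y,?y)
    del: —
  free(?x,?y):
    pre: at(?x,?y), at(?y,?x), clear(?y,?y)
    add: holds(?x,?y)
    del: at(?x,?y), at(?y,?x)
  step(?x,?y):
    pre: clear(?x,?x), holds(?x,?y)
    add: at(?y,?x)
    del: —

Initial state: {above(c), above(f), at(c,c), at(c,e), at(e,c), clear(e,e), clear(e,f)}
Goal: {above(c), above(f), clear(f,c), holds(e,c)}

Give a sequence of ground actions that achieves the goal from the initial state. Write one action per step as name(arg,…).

bind(c,f); bind(c,c); free(e,c)

1. bind(c,f)  →  {above(c), above(f), at(c,c), at(c,e), at(e,c), clear(e,e), clear(e,f), clear(f,c), holds(f,f)}
2. bind(c,c)  →  {above(c), above(f), at(c,c), at(c,e), at(e,c), clear(c,c), clear(e,e), clear(e,f), clear(f,c), holds(c,c), holds(f,f)}
3. free(e,c)  →  {above(c), above(f), at(c,c), clear(c,c), clear(e,e), clear(e,f), clear(f,c), holds(c,c), holds(e,c), holds(f,f)}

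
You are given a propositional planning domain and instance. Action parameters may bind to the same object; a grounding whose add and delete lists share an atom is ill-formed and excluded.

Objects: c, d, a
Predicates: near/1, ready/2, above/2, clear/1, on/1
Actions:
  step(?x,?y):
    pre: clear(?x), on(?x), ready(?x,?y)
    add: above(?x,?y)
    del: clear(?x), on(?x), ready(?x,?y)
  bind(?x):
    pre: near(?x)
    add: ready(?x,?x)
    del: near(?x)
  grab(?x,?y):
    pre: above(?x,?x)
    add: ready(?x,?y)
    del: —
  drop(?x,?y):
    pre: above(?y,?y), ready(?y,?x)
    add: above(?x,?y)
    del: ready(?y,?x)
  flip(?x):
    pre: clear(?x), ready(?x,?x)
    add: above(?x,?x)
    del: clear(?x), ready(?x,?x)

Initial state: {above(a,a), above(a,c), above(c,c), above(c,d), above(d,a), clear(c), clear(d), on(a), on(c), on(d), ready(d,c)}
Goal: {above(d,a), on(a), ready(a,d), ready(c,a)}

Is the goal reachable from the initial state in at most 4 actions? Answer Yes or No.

1. grab(c,a)  →  {above(a,a), above(a,c), above(c,c), above(c,d), above(d,a), clear(c), clear(d), on(a), on(c), on(d), ready(c,a), ready(d,c)}
2. grab(a,d)  →  {above(a,a), above(a,c), above(c,c), above(c,d), above(d,a), clear(c), clear(d), on(a), on(c), on(d), ready(a,d), ready(c,a), ready(d,c)}
optimal plan length = 2; 2 ≤ 4

Yes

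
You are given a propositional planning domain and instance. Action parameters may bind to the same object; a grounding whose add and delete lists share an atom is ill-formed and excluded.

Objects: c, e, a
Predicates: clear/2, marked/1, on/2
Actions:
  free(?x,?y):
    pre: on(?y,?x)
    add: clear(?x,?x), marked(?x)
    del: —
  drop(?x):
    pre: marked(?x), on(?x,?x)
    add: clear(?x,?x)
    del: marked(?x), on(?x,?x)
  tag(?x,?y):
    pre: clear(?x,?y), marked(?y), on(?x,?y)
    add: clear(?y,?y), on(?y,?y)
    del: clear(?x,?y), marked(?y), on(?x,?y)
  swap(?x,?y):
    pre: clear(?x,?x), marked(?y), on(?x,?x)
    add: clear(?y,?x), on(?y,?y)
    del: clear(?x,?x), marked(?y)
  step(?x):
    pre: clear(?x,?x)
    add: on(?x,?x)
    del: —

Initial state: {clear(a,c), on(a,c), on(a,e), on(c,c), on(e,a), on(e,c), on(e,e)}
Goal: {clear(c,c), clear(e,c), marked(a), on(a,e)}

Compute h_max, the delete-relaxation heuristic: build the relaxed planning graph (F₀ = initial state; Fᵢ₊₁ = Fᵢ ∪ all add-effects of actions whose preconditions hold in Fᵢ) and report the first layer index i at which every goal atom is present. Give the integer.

2

F0 = init (7 atoms)
F1 = F0 ∪ {clear(a,a), clear(c,c), clear(e,e), marked(a), marked(c), marked(e)}  (13 atoms)
F2 = F1 ∪ {clear(a,e), clear(c,e), clear(e,c), on(a,a)}  (17 atoms)
goal ⊆ F2  ⇒  h_max = 2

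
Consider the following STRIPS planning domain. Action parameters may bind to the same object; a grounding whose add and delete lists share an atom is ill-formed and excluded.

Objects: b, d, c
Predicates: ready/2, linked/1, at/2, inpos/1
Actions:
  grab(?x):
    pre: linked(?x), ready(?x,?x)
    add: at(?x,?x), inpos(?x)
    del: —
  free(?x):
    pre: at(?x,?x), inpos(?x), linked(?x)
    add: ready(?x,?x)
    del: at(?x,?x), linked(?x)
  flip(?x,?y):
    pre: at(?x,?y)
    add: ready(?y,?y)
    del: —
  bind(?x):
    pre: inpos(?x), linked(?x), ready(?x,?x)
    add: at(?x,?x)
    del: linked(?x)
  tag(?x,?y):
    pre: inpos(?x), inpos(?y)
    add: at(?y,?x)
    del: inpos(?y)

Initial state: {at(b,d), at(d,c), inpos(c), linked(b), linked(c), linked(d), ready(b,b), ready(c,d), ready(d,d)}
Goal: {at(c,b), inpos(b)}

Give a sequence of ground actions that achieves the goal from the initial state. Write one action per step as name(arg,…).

1. grab(b)  →  {at(b,b), at(b,d), at(d,c), inpos(b), inpos(c), linked(b), linked(c), linked(d), ready(b,b), ready(c,d), ready(d,d)}
2. tag(b,c)  →  {at(b,b), at(b,d), at(c,b), at(d,c), inpos(b), linked(b), linked(c), linked(d), ready(b,b), ready(c,d), ready(d,d)}

grab(b); tag(b,c)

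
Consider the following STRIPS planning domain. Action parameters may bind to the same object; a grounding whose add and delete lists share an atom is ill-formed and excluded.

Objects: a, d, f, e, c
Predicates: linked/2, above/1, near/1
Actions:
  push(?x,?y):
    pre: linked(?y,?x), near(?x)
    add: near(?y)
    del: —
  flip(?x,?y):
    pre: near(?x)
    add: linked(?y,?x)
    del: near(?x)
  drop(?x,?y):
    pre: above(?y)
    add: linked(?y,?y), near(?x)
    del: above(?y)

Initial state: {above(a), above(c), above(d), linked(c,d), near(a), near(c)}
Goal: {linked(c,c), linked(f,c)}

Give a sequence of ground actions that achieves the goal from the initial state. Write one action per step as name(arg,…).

flip(c,f); drop(a,c)

1. flip(c,f)  →  {above(a), above(c), above(d), linked(c,d), linked(f,c), near(a)}
2. drop(a,c)  →  {above(a), above(d), linked(c,c), linked(c,d), linked(f,c), near(a)}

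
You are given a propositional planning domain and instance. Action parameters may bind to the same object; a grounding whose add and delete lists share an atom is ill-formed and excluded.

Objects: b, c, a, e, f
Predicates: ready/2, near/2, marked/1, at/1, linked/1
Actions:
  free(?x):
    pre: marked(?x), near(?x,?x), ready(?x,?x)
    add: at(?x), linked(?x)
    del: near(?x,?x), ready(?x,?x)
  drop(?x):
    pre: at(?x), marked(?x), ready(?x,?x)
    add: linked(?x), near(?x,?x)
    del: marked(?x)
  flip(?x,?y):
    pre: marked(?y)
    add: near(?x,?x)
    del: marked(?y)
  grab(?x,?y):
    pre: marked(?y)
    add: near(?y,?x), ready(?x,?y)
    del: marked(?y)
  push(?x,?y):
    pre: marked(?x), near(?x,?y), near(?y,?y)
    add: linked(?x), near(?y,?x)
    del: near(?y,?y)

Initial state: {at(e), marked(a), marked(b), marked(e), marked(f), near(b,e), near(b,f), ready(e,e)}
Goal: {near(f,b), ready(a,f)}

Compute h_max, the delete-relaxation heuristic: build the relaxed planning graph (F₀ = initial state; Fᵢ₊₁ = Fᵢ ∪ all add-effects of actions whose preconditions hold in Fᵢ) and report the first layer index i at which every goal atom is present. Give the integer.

F0 = init (8 atoms)
F1 = F0 ∪ {linked(e), near(a,a), near(a,b), near(a,c), near(a,e), near(a,f), near(b,a), near(b,b), near(b,c), near(c,c), near(e,a), near(e,b), near(e,c), near(e,e), near(e,f), near(f,a), near(f,b), near(f,c), near(f,e), near(f,f), ready(a,a), ready(a,b), ready(a,e), ready(a,f), ready(b,a), ready(b,b), ready(b,e), ready(b,f), ready(c,a), ready(c,b), ready(c,e), ready(c,f), ready(e,a), ready(e,b), ready(e,f), ready(f,a), ready(f,b), ready(f,e), ready(f,f)}  (47 atoms)
goal ⊆ F1  ⇒  h_max = 1

1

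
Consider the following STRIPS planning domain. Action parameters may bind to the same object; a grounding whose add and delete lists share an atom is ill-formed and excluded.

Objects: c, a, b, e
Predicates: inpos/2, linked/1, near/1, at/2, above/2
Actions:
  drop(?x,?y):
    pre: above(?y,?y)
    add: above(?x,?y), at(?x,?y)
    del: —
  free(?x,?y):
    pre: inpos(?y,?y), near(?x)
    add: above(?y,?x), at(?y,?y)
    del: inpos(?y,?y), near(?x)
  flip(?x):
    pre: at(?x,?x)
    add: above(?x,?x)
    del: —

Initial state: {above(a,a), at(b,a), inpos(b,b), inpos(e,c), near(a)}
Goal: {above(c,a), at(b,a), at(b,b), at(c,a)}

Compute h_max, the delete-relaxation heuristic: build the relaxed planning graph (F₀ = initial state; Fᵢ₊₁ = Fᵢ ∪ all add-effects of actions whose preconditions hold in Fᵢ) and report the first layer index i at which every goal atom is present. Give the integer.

1

F0 = init (5 atoms)
F1 = F0 ∪ {above(b,a), above(c,a), above(e,a), at(a,a), at(b,b), at(c,a), at(e,a)}  (12 atoms)
goal ⊆ F1  ⇒  h_max = 1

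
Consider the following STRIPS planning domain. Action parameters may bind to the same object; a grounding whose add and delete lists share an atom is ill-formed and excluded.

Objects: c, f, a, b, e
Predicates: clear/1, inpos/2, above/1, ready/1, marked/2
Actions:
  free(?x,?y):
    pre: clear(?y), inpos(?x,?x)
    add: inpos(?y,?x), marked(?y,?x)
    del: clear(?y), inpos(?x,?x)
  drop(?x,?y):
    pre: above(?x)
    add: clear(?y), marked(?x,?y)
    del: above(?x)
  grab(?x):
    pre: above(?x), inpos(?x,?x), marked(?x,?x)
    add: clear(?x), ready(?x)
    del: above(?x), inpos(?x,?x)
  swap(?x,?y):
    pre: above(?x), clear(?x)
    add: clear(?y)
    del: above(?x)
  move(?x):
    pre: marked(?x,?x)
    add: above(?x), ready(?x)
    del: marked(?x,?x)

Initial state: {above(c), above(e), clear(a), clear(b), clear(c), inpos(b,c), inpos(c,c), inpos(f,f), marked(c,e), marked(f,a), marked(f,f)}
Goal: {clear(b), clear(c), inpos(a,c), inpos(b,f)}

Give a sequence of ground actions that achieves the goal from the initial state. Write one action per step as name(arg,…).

1. free(c,a)  →  {above(c), above(e), clear(b), clear(c), inpos(a,c), inpos(b,c), inpos(f,f), marked(a,c), marked(c,e), marked(f,a), marked(f,f)}
2. free(f,b)  →  {above(c), above(e), clear(c), inpos(a,c), inpos(b,c), inpos(b,f), marked(a,c), marked(b,f), marked(c,e), marked(f,a), marked(f,f)}
3. drop(c,b)  →  {above(e), clear(b), clear(c), inpos(a,c), inpos(b,c), inpos(b,f), marked(a,c), marked(b,f), marked(c,b), marked(c,e), marked(f,a), marked(f,f)}

free(c,a); free(f,b); drop(c,b)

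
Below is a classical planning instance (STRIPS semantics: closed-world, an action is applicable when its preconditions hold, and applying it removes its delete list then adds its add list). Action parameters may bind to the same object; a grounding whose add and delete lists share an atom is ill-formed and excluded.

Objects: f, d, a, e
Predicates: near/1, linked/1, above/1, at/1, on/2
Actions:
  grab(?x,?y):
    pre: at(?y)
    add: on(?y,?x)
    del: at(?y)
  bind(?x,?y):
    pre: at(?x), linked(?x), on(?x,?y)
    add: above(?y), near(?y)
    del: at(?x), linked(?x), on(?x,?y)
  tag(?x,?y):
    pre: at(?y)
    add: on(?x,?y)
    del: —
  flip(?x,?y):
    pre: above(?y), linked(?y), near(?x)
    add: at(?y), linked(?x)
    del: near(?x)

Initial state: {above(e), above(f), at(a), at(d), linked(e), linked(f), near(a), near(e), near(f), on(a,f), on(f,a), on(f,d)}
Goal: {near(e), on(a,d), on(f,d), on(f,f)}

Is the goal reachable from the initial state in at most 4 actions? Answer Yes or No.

1. grab(d,a)  →  {above(e), above(f), at(d), linked(e), linked(f), near(a), near(e), near(f), on(a,d), on(a,f), on(f,a), on(f,d)}
2. flip(f,f)  →  {above(e), above(f), at(d), at(f), linked(e), linked(f), near(a), near(e), on(a,d), on(a,f), on(f,a), on(f,d)}
3. grab(f,f)  →  {above(e), above(f), at(d), linked(e), linked(f), near(a), near(e), on(a,d), on(a,f), on(f,a), on(f,d), on(f,f)}
optimal plan length = 3; 3 ≤ 4

Yes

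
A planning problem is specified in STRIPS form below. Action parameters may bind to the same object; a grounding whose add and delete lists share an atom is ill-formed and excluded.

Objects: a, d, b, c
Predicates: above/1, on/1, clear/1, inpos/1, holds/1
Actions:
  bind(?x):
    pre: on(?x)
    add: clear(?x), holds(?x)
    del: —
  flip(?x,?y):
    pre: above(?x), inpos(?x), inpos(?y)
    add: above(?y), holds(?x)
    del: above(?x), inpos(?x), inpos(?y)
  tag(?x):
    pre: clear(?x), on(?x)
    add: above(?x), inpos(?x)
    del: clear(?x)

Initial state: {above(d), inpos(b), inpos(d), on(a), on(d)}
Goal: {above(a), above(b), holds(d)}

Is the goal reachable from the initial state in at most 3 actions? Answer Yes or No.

Yes

1. bind(a)  →  {above(d), clear(a), holds(a), inpos(b), inpos(d), on(a), on(d)}
2. flip(d,b)  →  {above(b), clear(a), holds(a), holds(d), on(a), on(d)}
3. tag(a)  →  {above(a), above(b), holds(a), holds(d), inpos(a), on(a), on(d)}
optimal plan length = 3; 3 ≤ 3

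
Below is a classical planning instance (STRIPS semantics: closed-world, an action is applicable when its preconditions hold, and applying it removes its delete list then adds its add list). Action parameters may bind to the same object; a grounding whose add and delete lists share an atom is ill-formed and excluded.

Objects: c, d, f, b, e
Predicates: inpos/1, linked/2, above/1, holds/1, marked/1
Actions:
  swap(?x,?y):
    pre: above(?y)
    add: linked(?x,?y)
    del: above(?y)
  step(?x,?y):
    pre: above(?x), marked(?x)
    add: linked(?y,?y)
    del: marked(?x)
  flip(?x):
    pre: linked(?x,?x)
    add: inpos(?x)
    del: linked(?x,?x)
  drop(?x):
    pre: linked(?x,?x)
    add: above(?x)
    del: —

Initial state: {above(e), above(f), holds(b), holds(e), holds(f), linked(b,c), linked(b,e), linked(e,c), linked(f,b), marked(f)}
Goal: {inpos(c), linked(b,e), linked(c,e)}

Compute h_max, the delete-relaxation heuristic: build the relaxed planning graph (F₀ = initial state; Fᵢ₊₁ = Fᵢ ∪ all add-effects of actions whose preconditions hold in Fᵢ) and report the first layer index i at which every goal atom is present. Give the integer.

F0 = init (10 atoms)
F1 = F0 ∪ {linked(b,b), linked(b,f), linked(c,c), linked(c,e), linked(c,f), linked(d,d), linked(d,e), linked(d,f), linked(e,e), linked(e,f), linked(f,e), linked(f,f)}  (22 atoms)
F2 = F1 ∪ {above(b), above(c), above(d), inpos(b), inpos(c), inpos(d), inpos(e), inpos(f)}  (30 atoms)
goal ⊆ F2  ⇒  h_max = 2

2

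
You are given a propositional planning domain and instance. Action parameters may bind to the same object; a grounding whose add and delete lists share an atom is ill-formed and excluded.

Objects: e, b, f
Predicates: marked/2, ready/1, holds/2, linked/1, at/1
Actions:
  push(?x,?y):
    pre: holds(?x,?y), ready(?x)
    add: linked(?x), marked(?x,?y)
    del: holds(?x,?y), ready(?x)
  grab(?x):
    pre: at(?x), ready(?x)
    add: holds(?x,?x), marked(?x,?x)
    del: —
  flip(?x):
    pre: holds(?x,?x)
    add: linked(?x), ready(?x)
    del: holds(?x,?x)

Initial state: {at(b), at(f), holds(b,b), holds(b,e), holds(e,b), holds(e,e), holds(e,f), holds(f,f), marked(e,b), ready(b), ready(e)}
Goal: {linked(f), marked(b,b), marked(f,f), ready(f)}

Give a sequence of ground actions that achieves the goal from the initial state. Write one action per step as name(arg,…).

push(b,b); flip(f); grab(f)

1. push(b,b)  →  {at(b), at(f), holds(b,e), holds(e,b), holds(e,e), holds(e,f), holds(f,f), linked(b), marked(b,b), marked(e,b), ready(e)}
2. flip(f)  →  {at(b), at(f), holds(b,e), holds(e,b), holds(e,e), holds(e,f), linked(b), linked(f), marked(b,b), marked(e,b), ready(e), ready(f)}
3. grab(f)  →  {at(b), at(f), holds(b,e), holds(e,b), holds(e,e), holds(e,f), holds(f,f), linked(b), linked(f), marked(b,b), marked(e,b), marked(f,f), ready(e), ready(f)}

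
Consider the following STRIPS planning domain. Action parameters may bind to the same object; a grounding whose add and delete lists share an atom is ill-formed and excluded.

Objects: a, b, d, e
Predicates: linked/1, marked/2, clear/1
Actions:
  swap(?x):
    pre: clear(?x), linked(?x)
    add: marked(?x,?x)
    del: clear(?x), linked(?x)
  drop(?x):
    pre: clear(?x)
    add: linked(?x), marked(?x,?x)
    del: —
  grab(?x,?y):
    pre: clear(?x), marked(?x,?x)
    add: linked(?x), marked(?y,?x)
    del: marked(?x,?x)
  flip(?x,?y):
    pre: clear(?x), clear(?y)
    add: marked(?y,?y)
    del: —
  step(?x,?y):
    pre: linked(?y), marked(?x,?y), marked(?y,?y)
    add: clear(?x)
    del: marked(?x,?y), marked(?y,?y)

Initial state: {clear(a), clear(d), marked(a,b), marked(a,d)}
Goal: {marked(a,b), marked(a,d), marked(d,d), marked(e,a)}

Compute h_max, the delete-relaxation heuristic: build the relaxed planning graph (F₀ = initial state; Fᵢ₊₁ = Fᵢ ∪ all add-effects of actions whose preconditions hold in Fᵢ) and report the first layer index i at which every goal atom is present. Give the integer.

2

F0 = init (4 atoms)
F1 = F0 ∪ {linked(a), linked(d), marked(a,a), marked(d,d)}  (8 atoms)
F2 = F1 ∪ {marked(b,a), marked(b,d), marked(d,a), marked(e,a), marked(e,d)}  (13 atoms)
goal ⊆ F2  ⇒  h_max = 2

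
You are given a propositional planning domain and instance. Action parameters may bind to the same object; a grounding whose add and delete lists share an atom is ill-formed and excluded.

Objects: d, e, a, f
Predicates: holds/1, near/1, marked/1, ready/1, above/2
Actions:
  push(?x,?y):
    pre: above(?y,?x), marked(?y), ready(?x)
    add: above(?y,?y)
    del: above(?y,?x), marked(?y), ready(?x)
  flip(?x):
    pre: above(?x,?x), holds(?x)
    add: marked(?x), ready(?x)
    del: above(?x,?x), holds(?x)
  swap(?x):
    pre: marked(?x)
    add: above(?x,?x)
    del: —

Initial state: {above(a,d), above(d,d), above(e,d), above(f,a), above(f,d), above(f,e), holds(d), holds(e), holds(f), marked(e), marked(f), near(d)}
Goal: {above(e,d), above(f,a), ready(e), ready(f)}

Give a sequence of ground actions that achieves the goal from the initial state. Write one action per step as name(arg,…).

swap(e); flip(e); swap(f); flip(f)

1. swap(e)  →  {above(a,d), above(d,d), above(e,d), above(e,e), above(f,a), above(f,d), above(f,e), holds(d), holds(e), holds(f), marked(e), marked(f), near(d)}
2. flip(e)  →  {above(a,d), above(d,d), above(e,d), above(f,a), above(f,d), above(f,e), holds(d), holds(f), marked(e), marked(f), near(d), ready(e)}
3. swap(f)  →  {above(a,d), above(d,d), above(e,d), above(f,a), above(f,d), above(f,e), above(f,f), holds(d), holds(f), marked(e), marked(f), near(d), ready(e)}
4. flip(f)  →  {above(a,d), above(d,d), above(e,d), above(f,a), above(f,d), above(f,e), holds(d), marked(e), marked(f), near(d), ready(e), ready(f)}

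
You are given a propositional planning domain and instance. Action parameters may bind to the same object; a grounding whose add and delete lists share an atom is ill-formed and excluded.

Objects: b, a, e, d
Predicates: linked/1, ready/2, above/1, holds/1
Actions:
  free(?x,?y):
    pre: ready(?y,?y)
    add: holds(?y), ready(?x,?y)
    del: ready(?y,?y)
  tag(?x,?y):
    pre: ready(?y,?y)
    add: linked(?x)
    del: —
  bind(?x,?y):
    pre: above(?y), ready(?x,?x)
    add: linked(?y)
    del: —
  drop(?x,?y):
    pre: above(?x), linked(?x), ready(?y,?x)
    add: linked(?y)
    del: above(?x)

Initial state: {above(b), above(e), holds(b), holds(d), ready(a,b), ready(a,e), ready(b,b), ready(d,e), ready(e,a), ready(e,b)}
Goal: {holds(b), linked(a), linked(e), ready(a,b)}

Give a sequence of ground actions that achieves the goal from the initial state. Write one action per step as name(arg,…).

1. tag(a,b)  →  {above(b), above(e), holds(b), holds(d), linked(a), ready(a,b), ready(a,e), ready(b,b), ready(d,e), ready(e,a), ready(e,b)}
2. tag(e,b)  →  {above(b), above(e), holds(b), holds(d), linked(a), linked(e), ready(a,b), ready(a,e), ready(b,b), ready(d,e), ready(e,a), ready(e,b)}

tag(a,b); tag(e,b)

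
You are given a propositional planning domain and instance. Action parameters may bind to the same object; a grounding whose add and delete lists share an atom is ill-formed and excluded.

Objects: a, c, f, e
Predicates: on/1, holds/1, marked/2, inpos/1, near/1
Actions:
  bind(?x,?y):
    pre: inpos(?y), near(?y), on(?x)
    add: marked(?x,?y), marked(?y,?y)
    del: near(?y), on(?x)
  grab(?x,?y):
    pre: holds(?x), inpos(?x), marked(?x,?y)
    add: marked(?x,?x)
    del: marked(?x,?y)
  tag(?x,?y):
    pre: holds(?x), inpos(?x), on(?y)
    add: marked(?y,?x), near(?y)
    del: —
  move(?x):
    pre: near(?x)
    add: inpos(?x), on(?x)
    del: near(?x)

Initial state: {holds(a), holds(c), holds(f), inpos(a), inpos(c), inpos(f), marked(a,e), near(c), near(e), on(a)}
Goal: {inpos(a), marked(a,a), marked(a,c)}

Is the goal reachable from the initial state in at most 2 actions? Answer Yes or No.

1. bind(a,c)  →  {holds(a), holds(c), holds(f), inpos(a), inpos(c), inpos(f), marked(a,c), marked(a,e), marked(c,c), near(e)}
2. grab(a,e)  →  {holds(a), holds(c), holds(f), inpos(a), inpos(c), inpos(f), marked(a,a), marked(a,c), marked(c,c), near(e)}
optimal plan length = 2; 2 ≤ 2

Yes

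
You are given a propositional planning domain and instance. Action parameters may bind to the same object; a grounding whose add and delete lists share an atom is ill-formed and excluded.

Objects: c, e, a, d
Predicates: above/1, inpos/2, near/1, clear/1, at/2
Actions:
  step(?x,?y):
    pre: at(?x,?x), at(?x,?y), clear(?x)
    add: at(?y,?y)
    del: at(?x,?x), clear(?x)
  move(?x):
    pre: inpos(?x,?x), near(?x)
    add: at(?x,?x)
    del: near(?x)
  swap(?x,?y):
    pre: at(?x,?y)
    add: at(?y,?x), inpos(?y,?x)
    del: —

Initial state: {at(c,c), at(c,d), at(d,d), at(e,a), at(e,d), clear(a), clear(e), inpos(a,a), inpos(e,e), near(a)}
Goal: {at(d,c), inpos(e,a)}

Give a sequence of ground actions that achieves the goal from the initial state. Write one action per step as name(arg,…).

1. swap(c,d)  →  {at(c,c), at(c,d), at(d,c), at(d,d), at(e,a), at(e,d), clear(a), clear(e), inpos(a,a), inpos(d,c), inpos(e,e), near(a)}
2. swap(e,a)  →  {at(a,e), at(c,c), at(c,d), at(d,c), at(d,d), at(e,a), at(e,d), clear(a), clear(e), inpos(a,a), inpos(a,e), inpos(d,c), inpos(e,e), near(a)}
3. swap(a,e)  →  {at(a,e), at(c,c), at(c,d), at(d,c), at(d,d), at(e,a), at(e,d), clear(a), clear(e), inpos(a,a), inpos(a,e), inpos(d,c), inpos(e,a), inpos(e,e), near(a)}

swap(c,d); swap(e,a); swap(a,e)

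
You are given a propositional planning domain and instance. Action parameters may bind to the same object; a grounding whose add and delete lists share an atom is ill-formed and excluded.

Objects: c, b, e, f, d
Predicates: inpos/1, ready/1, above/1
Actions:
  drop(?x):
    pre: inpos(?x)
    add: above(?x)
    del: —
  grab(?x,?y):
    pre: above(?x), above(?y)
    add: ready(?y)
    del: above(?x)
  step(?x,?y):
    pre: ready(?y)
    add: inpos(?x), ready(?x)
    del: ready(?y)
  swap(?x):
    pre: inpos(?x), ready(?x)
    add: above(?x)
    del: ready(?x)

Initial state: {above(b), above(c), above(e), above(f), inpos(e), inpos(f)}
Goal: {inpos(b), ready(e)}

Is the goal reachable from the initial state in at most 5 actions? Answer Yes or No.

1. grab(c,c)  →  {above(b), above(e), above(f), inpos(e), inpos(f), ready(c)}
2. grab(b,e)  →  {above(e), above(f), inpos(e), inpos(f), ready(c), ready(e)}
3. step(b,c)  →  {above(e), above(f), inpos(b), inpos(e), inpos(f), ready(b), ready(e)}
optimal plan length = 3; 3 ≤ 5

Yes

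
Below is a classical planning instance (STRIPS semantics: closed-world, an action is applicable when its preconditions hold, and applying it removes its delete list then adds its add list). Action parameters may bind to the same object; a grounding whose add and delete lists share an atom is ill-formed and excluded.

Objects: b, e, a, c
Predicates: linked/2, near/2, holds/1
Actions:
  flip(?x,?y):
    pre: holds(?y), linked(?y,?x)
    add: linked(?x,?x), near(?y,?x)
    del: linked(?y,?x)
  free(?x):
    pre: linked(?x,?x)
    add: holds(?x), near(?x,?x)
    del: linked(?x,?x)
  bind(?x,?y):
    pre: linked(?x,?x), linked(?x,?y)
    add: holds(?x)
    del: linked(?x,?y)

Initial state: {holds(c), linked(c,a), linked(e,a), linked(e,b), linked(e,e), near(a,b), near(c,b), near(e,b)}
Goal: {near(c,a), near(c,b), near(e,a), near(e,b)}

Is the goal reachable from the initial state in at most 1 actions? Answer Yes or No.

No

1. flip(a,c)  →  {holds(c), linked(a,a), linked(e,a), linked(e,b), linked(e,e), near(a,b), near(c,a), near(c,b), near(e,b)}
2. free(e)  →  {holds(c), holds(e), linked(a,a), linked(e,a), linked(e,b), near(a,b), near(c,a), near(c,b), near(e,b), near(e,e)}
3. flip(a,e)  →  {holds(c), holds(e), linked(a,a), linked(e,b), near(a,b), near(c,a), near(c,b), near(e,a), near(e,b), near(e,e)}
optimal plan length = 3; 3 > 1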